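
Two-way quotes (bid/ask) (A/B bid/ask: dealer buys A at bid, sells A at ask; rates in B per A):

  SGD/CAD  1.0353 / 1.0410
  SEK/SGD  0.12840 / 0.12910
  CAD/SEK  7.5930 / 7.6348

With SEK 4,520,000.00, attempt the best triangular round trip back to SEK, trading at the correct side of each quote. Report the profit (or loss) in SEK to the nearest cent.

Net profit: SEK 42,291.94

Best loop SEK → SGD → CAD → SEK:
SEK 4,520,000.00 × 0.12840 (sell SEK at bid) = SGD 580,368.00
SGD 580,368.00 × 1.0353 (sell SGD at bid) = CAD 600,854.99
CAD 600,854.99 × 7.5930 (sell CAD at bid) = SEK 4,562,291.94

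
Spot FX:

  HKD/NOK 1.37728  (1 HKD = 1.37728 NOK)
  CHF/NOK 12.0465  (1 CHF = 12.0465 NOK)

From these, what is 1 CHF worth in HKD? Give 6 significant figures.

1 CHF × 12.0465 = 12.0465 NOK
12.0465 NOK ÷ 1.37728 = 8.74659 HKD

CHF/HKD = 8.74659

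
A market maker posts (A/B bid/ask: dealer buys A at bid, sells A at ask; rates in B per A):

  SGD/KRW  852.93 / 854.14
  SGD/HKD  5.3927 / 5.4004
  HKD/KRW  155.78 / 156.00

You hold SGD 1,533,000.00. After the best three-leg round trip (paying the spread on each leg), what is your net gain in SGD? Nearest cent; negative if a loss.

Net profit: SGD 19,047.53

Best loop SGD → KRW → HKD → SGD:
SGD 1,533,000.00 × 852.93 (sell SGD at bid) = KRW 1,307,541,690
KRW 1,307,541,690 ÷ 156.00 (buy HKD at ask) = HKD 8,381,677.50
HKD 8,381,677.50 ÷ 5.4004 (buy SGD at ask) = SGD 1,552,047.53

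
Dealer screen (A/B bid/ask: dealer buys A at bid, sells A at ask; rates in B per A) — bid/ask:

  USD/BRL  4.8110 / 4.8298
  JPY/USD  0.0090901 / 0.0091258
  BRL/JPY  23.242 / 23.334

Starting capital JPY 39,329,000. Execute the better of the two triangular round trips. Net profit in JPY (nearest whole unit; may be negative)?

Best loop JPY → USD → BRL → JPY:
JPY 39,329,000 × 0.0090901 (sell JPY at bid) = USD 357,504.54
USD 357,504.54 × 4.8110 (sell USD at bid) = BRL 1,719,954.36
BRL 1,719,954.36 × 23.242 (sell BRL at bid) = JPY 39,975,179

Net profit: JPY 646,179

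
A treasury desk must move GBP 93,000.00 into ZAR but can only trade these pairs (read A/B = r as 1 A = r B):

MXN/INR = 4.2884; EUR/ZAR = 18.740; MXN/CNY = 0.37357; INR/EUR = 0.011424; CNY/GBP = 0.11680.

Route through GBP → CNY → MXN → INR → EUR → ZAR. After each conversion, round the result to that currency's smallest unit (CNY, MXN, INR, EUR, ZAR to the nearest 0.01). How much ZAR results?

ZAR 1,956,821.43

GBP 93,000.00 ÷ 0.11680 = CNY 796,232.88
CNY 796,232.88 ÷ 0.37357 = MXN 2,131,415.48
MXN 2,131,415.48 × 4.2884 = INR 9,140,362.14
INR 9,140,362.14 × 0.011424 = EUR 104,419.50
EUR 104,419.50 × 18.740 = ZAR 1,956,821.43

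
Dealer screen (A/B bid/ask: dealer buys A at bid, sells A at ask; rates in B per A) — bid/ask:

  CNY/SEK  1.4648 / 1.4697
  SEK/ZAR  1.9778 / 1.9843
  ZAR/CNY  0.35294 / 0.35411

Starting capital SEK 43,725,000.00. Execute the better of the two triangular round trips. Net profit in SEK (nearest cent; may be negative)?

Best loop SEK → ZAR → CNY → SEK:
SEK 43,725,000.00 × 1.9778 (sell SEK at bid) = ZAR 86,479,305.00
ZAR 86,479,305.00 × 0.35294 (sell ZAR at bid) = CNY 30,522,005.91
CNY 30,522,005.91 × 1.4648 (sell CNY at bid) = SEK 44,708,634.25

Net profit: SEK 983,634.25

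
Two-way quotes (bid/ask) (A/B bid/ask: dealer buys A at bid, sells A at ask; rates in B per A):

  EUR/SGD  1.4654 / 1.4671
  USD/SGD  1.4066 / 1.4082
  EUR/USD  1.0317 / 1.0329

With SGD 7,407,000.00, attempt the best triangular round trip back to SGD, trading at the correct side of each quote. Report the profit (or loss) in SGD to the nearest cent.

Best loop SGD → USD → EUR → SGD:
SGD 7,407,000.00 ÷ 1.4082 (buy USD at ask) = USD 5,259,906.26
USD 5,259,906.26 ÷ 1.0329 (buy EUR at ask) = EUR 5,092,367.38
EUR 5,092,367.38 × 1.4654 (sell EUR at bid) = SGD 7,462,355.15

Net profit: SGD 55,355.15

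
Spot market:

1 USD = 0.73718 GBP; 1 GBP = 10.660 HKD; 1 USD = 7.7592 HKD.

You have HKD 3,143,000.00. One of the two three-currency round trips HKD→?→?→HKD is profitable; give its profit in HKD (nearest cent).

Profit: HKD 40,157.91

Profitable loop is HKD → USD → GBP → HKD:
HKD 3,143,000.00 ÷ 7.7592 = USD 405,067.53
USD 405,067.53 × 0.73718 = GBP 298,607.68
GBP 298,607.68 × 10.660 = HKD 3,183,157.91
Profit = HKD 3,183,157.91 − HKD 3,143,000.00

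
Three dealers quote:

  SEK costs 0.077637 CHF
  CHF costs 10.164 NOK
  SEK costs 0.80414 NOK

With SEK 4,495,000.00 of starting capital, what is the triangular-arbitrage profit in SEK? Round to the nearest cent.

Profitable loop is SEK → NOK → CHF → SEK:
SEK 4,495,000.00 × 0.80414 = NOK 3,614,609.30
NOK 3,614,609.30 ÷ 10.164 = CHF 355,628.62
CHF 355,628.62 ÷ 0.077637 = SEK 4,580,658.97
Profit = SEK 4,580,658.97 − SEK 4,495,000.00

Profit: SEK 85,658.97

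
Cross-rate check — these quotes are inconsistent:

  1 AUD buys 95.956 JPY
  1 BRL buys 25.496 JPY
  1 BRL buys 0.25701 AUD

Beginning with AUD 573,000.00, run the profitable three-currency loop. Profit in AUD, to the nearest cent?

Profitable loop is AUD → BRL → JPY → AUD:
AUD 573,000.00 ÷ 0.25701 = BRL 2,229,485.23
BRL 2,229,485.23 × 25.496 = JPY 56,842,956
JPY 56,842,956 ÷ 95.956 = AUD 592,385.63
Profit = AUD 592,385.63 − AUD 573,000.00

Profit: AUD 19,385.63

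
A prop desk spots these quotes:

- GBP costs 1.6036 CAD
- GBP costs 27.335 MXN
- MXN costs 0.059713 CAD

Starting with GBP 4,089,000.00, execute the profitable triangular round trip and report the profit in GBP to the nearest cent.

Profit: GBP 73,066.66

Profitable loop is GBP → MXN → CAD → GBP:
GBP 4,089,000.00 × 27.335 = MXN 111,772,815.00
MXN 111,772,815.00 × 0.059713 = CAD 6,674,290.10
CAD 6,674,290.10 ÷ 1.6036 = GBP 4,162,066.66
Profit = GBP 4,162,066.66 − GBP 4,089,000.00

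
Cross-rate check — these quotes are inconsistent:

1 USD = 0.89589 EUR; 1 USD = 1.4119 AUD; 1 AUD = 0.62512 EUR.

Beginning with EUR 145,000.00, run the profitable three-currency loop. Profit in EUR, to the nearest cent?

Profitable loop is EUR → AUD → USD → EUR:
EUR 145,000.00 ÷ 0.62512 = AUD 231,955.46
AUD 231,955.46 ÷ 1.4119 = USD 164,286.04
USD 164,286.04 × 0.89589 = EUR 147,182.22
Profit = EUR 147,182.22 − EUR 145,000.00

Profit: EUR 2,182.22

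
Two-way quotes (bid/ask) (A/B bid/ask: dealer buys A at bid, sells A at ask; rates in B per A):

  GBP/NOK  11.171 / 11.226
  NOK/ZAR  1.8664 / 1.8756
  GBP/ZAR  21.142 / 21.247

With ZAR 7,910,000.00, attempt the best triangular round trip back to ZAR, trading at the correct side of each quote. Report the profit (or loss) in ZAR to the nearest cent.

Net profit: ZAR 32,501.22

Best loop ZAR → NOK → GBP → ZAR:
ZAR 7,910,000.00 ÷ 1.8756 (buy NOK at ask) = NOK 4,217,317.13
NOK 4,217,317.13 ÷ 11.226 (buy GBP at ask) = GBP 375,674.07
GBP 375,674.07 × 21.142 (sell GBP at bid) = ZAR 7,942,501.22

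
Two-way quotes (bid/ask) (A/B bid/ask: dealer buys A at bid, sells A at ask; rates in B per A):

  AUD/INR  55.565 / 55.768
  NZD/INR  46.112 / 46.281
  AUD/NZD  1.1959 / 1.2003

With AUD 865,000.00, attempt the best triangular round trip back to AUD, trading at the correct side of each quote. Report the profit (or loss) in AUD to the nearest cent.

Best loop AUD → INR → NZD → AUD:
AUD 865,000.00 × 55.565 (sell AUD at bid) = INR 48,063,725.00
INR 48,063,725.00 ÷ 46.281 (buy NZD at ask) = NZD 1,038,519.59
NZD 1,038,519.59 ÷ 1.2003 (buy AUD at ask) = AUD 865,216.68

Net profit: AUD 216.68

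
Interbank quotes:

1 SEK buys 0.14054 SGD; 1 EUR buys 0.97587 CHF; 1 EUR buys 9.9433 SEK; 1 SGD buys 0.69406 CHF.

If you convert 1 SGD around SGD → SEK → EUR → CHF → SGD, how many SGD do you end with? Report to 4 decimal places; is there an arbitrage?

Around SGD → SEK → EUR → CHF → SGD: 1 ÷ 0.14054 ÷ 9.9433 × 0.97587 ÷ 0.69406 = 1.006154
Product > 1; profitable direction is SGD → SEK → EUR → CHF → SGD.

1.0062 (arbitrage exists)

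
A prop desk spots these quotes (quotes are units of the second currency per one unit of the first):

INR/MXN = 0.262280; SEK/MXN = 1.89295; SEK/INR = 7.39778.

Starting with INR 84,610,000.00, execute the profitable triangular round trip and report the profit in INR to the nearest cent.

Profitable loop is INR → MXN → SEK → INR:
INR 84,610,000.00 × 0.262280 = MXN 22,191,510.80
MXN 22,191,510.80 ÷ 1.89295 = SEK 11,723,241.92
SEK 11,723,241.92 × 7.39778 = INR 86,725,964.64
Profit = INR 86,725,964.64 − INR 84,610,000.00

Profit: INR 2,115,964.64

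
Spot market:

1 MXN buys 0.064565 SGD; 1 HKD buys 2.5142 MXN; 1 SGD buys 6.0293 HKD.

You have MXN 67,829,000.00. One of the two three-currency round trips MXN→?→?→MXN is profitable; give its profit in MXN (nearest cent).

Profitable loop is MXN → HKD → SGD → MXN:
MXN 67,829,000.00 ÷ 2.5142 = HKD 26,978,362.90
HKD 26,978,362.90 ÷ 6.0293 = SGD 4,474,543.13
SGD 4,474,543.13 ÷ 0.064565 = MXN 69,302,921.56
Profit = MXN 69,302,921.56 − MXN 67,829,000.00

Profit: MXN 1,473,921.56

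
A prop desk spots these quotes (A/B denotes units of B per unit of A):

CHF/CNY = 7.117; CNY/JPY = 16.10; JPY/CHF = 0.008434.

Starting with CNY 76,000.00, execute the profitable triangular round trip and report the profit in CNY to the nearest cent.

Profit: CNY 2,642.47

Profitable loop is CNY → CHF → JPY → CNY:
CNY 76,000.00 ÷ 7.117 = CHF 10,678.66
CHF 10,678.66 ÷ 0.008434 = JPY 1,266,144
JPY 1,266,144 ÷ 16.10 = CNY 78,642.47
Profit = CNY 78,642.47 − CNY 76,000.00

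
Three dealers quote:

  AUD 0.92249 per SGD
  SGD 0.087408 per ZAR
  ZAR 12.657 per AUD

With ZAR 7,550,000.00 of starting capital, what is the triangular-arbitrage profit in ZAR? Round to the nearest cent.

Profitable loop is ZAR → SGD → AUD → ZAR:
ZAR 7,550,000.00 × 0.087408 = SGD 659,930.40
SGD 659,930.40 × 0.92249 = AUD 608,779.19
AUD 608,779.19 × 12.657 = ZAR 7,705,318.27
Profit = ZAR 7,705,318.27 − ZAR 7,550,000.00

Profit: ZAR 155,318.27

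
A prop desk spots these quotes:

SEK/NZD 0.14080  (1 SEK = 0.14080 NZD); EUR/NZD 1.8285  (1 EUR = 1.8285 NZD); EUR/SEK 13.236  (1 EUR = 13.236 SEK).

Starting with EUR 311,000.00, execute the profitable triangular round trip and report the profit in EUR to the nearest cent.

Profitable loop is EUR → SEK → NZD → EUR:
EUR 311,000.00 × 13.236 = SEK 4,116,396.00
SEK 4,116,396.00 × 0.14080 = NZD 579,588.56
NZD 579,588.56 ÷ 1.8285 = EUR 316,974.87
Profit = EUR 316,974.87 − EUR 311,000.00

Profit: EUR 5,974.87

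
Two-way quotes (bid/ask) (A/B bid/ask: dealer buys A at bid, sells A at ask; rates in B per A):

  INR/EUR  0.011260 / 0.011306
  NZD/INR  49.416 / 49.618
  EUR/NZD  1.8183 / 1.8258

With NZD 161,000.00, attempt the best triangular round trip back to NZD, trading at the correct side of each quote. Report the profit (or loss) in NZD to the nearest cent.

Best loop NZD → INR → EUR → NZD:
NZD 161,000.00 × 49.416 (sell NZD at bid) = INR 7,955,976.00
INR 7,955,976.00 × 0.011260 (sell INR at bid) = EUR 89,584.29
EUR 89,584.29 × 1.8183 (sell EUR at bid) = NZD 162,891.11

Net profit: NZD 1,891.11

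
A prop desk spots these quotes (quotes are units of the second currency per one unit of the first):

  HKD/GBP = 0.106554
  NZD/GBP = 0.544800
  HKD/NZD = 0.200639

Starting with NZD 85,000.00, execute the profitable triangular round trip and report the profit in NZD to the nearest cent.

Profit: NZD 2,197.02

Profitable loop is NZD → GBP → HKD → NZD:
NZD 85,000.00 × 0.544800 = GBP 46,308.00
GBP 46,308.00 ÷ 0.106554 = HKD 434,596.54
HKD 434,596.54 × 0.200639 = NZD 87,197.02
Profit = NZD 87,197.02 − NZD 85,000.00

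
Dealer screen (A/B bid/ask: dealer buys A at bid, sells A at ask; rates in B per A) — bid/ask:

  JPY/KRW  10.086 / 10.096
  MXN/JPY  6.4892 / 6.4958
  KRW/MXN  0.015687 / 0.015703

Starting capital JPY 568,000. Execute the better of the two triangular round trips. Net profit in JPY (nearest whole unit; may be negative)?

Net profit: JPY 15,174

Best loop JPY → KRW → MXN → JPY:
JPY 568,000 × 10.086 (sell JPY at bid) = KRW 5,728,848
KRW 5,728,848 × 0.015687 (sell KRW at bid) = MXN 89,868.44
MXN 89,868.44 × 6.4892 (sell MXN at bid) = JPY 583,174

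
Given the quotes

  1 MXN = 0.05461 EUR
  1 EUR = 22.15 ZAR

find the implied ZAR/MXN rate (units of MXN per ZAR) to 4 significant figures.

1 ZAR ÷ 22.15 = 0.0451467 EUR
0.0451467 EUR ÷ 0.05461 = 0.826712 MXN

ZAR/MXN = 0.8267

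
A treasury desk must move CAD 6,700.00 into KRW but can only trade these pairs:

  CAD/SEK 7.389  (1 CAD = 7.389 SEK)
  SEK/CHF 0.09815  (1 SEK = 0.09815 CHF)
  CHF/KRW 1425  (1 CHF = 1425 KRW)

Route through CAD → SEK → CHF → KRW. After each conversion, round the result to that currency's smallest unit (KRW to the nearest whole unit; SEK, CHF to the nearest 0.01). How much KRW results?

KRW 6,924,132

CAD 6,700.00 × 7.389 = SEK 49,506.30
SEK 49,506.30 × 0.09815 = CHF 4,859.04
CHF 4,859.04 × 1425 = KRW 6,924,132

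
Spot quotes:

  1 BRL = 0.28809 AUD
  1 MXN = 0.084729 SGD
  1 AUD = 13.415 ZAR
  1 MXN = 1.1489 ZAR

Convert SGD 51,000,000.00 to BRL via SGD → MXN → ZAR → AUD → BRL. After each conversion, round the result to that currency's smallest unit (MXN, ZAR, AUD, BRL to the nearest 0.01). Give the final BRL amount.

BRL 178,937,540.73

SGD 51,000,000.00 ÷ 0.084729 = MXN 601,919,059.59
MXN 601,919,059.59 × 1.1489 = ZAR 691,544,807.56
ZAR 691,544,807.56 ÷ 13.415 = AUD 51,550,116.11
AUD 51,550,116.11 ÷ 0.28809 = BRL 178,937,540.73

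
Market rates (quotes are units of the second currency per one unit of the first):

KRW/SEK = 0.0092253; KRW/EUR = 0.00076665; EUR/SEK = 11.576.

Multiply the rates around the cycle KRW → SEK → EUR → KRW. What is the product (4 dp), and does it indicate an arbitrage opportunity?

Around KRW → SEK → EUR → KRW: 1 × 0.0092253 ÷ 11.576 ÷ 0.00076665 = 1.039501
Product > 1; profitable direction is KRW → SEK → EUR → KRW.

1.0395 (arbitrage exists)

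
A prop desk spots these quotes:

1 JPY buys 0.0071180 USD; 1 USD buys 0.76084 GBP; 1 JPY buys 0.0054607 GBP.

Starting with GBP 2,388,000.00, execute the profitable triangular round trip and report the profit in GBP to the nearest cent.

Profit: GBP 19,860.49

Profitable loop is GBP → USD → JPY → GBP:
GBP 2,388,000.00 ÷ 0.76084 = USD 3,138,636.24
USD 3,138,636.24 ÷ 0.0071180 = JPY 440,943,558
JPY 440,943,558 × 0.0054607 = GBP 2,407,860.49
Profit = GBP 2,407,860.49 − GBP 2,388,000.00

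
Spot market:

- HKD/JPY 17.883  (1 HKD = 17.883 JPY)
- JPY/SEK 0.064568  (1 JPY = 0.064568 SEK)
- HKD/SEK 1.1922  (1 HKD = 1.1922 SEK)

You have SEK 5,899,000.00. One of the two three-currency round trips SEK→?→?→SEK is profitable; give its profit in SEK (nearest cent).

Profitable loop is SEK → JPY → HKD → SEK:
SEK 5,899,000.00 ÷ 0.064568 = JPY 91,361,046
JPY 91,361,046 ÷ 17.883 = HKD 5,108,820.99
HKD 5,108,820.99 × 1.1922 = SEK 6,090,736.38
Profit = SEK 6,090,736.38 − SEK 5,899,000.00

Profit: SEK 191,736.38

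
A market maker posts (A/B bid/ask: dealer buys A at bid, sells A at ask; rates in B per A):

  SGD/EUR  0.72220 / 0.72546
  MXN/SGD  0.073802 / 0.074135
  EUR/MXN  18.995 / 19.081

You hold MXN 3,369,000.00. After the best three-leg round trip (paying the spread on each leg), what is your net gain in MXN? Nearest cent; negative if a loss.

Net profit: MXN 41,875.94

Best loop MXN → SGD → EUR → MXN:
MXN 3,369,000.00 × 0.073802 (sell MXN at bid) = SGD 248,638.94
SGD 248,638.94 × 0.72220 (sell SGD at bid) = EUR 179,567.04
EUR 179,567.04 × 18.995 (sell EUR at bid) = MXN 3,410,875.94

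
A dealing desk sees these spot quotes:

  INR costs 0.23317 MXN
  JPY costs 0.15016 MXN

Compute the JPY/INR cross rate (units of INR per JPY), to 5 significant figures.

JPY/INR = 0.64399

1 JPY × 0.15016 = 0.15016 MXN
0.15016 MXN ÷ 0.23317 = 0.643994 INR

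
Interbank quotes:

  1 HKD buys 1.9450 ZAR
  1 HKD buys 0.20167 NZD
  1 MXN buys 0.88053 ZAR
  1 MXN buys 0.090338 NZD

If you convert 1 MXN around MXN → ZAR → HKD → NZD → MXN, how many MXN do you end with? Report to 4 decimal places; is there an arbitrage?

Around MXN → ZAR → HKD → NZD → MXN: 1 × 0.88053 ÷ 1.9450 × 0.20167 ÷ 0.090338 = 1.010637
Product > 1; profitable direction is MXN → ZAR → HKD → NZD → MXN.

1.0106 (arbitrage exists)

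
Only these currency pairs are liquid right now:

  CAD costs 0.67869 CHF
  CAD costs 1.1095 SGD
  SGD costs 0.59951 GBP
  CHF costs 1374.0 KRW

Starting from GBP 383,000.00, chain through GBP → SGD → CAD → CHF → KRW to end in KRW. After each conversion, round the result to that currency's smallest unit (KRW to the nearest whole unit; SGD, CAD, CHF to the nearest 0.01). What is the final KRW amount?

KRW 536,949,225

GBP 383,000.00 ÷ 0.59951 = SGD 638,855.06
SGD 638,855.06 ÷ 1.1095 = CAD 575,804.47
CAD 575,804.47 × 0.67869 = CHF 390,792.74
CHF 390,792.74 × 1374.0 = KRW 536,949,225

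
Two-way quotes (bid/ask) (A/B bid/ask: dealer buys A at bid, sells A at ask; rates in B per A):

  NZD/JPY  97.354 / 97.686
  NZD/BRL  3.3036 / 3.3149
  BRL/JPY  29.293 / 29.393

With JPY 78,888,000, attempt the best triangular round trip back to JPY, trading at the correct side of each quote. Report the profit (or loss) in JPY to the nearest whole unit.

Net result: JPY -65,465 (no profitable arbitrage after spreads)

Best loop JPY → BRL → NZD → JPY:
JPY 78,888,000 ÷ 29.393 (buy BRL at ask) = BRL 2,683,904.33
BRL 2,683,904.33 ÷ 3.3149 (buy NZD at ask) = NZD 809,648.66
NZD 809,648.66 × 97.354 (sell NZD at bid) = JPY 78,822,535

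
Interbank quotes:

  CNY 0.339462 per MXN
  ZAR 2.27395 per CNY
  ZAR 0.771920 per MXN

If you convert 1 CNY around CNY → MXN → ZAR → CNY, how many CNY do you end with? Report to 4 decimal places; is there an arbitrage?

Around CNY → MXN → ZAR → CNY: 1 ÷ 0.339462 × 0.771920 ÷ 2.27395 = 1.000000
Product ≈ 1 (deviation 0.000%, within rounding noise).

1.0000 (no arbitrage)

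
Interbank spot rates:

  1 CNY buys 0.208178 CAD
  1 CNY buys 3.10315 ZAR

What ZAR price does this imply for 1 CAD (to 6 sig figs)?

CAD/ZAR = 14.9062

1 CAD ÷ 0.208178 = 4.80358 CNY
4.80358 CNY × 3.10315 = 14.9062 ZAR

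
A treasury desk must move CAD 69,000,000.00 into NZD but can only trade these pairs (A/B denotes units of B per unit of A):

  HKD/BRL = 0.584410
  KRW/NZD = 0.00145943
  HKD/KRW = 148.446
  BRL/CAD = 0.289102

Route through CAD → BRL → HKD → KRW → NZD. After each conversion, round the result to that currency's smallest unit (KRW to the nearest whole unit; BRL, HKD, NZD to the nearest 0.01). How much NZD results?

NZD 88,477,353.76

CAD 69,000,000.00 ÷ 0.289102 = BRL 238,670,088.76
BRL 238,670,088.76 ÷ 0.584410 = HKD 408,394,943.21
HKD 408,394,943.21 × 148.446 = KRW 60,624,595,740
KRW 60,624,595,740 × 0.00145943 = NZD 88,477,353.76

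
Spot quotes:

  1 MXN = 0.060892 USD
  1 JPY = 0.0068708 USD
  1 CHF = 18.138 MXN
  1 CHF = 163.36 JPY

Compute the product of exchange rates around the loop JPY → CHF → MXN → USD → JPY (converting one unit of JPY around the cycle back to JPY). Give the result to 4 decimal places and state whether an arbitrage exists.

0.9840 (arbitrage exists)

Around JPY → CHF → MXN → USD → JPY: 1 ÷ 163.36 × 18.138 × 0.060892 ÷ 0.0068708 = 0.984003
Product < 1; profitable direction is JPY → USD → MXN → CHF → JPY.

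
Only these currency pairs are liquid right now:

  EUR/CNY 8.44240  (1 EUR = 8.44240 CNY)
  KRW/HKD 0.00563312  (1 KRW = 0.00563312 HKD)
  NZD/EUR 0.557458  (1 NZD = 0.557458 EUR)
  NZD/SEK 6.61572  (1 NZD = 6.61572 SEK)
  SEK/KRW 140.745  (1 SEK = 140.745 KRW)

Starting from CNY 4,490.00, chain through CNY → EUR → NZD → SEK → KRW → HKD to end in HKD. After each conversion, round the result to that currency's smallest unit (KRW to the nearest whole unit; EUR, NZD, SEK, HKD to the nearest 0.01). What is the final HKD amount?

CNY 4,490.00 ÷ 8.44240 = EUR 531.84
EUR 531.84 ÷ 0.557458 = NZD 954.04
NZD 954.04 × 6.61572 = SEK 6,311.66
SEK 6,311.66 × 140.745 = KRW 888,335
KRW 888,335 × 0.00563312 = HKD 5,004.10

HKD 5,004.10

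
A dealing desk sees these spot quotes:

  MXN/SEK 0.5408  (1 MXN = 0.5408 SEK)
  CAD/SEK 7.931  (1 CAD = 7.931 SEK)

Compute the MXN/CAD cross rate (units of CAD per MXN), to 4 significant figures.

1 MXN × 0.5408 = 0.5408 SEK
0.5408 SEK ÷ 7.931 = 0.0681881 CAD

MXN/CAD = 0.06819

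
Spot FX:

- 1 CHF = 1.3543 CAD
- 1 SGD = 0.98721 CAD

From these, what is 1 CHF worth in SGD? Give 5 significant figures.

CHF/SGD = 1.3718

1 CHF × 1.3543 = 1.3543 CAD
1.3543 CAD ÷ 0.98721 = 1.37185 SGD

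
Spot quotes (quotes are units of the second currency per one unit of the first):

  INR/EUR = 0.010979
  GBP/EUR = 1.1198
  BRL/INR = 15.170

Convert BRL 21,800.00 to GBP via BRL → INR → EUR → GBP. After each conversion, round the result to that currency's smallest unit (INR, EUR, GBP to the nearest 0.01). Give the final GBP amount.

BRL 21,800.00 × 15.170 = INR 330,706.00
INR 330,706.00 × 0.010979 = EUR 3,630.82
EUR 3,630.82 ÷ 1.1198 = GBP 3,242.38

GBP 3,242.38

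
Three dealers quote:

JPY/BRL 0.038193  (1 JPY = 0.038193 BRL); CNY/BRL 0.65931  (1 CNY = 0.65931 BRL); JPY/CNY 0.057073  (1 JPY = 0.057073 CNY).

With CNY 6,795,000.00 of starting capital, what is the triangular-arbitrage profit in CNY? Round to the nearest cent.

Profit: CNY 101,883.17

Profitable loop is CNY → JPY → BRL → CNY:
CNY 6,795,000.00 ÷ 0.057073 = JPY 119,058,048
JPY 119,058,048 × 0.038193 = BRL 4,547,184.04
BRL 4,547,184.04 ÷ 0.65931 = CNY 6,896,883.17
Profit = CNY 6,896,883.17 − CNY 6,795,000.00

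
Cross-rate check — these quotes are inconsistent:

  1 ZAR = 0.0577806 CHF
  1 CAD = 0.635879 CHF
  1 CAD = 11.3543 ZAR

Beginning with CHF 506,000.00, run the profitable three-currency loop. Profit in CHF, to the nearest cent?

Profitable loop is CHF → CAD → ZAR → CHF:
CHF 506,000.00 ÷ 0.635879 = CAD 795,748.88
CAD 795,748.88 × 11.3543 = ZAR 9,035,171.47
ZAR 9,035,171.47 × 0.0577806 = CHF 522,057.63
Profit = CHF 522,057.63 − CHF 506,000.00

Profit: CHF 16,057.63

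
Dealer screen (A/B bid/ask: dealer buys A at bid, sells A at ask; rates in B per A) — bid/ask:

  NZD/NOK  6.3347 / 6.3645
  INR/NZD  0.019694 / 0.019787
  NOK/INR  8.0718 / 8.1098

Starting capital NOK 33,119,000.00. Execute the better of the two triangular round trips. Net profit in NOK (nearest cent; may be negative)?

Best loop NOK → INR → NZD → NOK:
NOK 33,119,000.00 × 8.0718 (sell NOK at bid) = INR 267,329,944.20
INR 267,329,944.20 × 0.019694 (sell INR at bid) = NZD 5,264,795.92
NZD 5,264,795.92 × 6.3347 (sell NZD at bid) = NOK 33,350,902.72

Net profit: NOK 231,902.72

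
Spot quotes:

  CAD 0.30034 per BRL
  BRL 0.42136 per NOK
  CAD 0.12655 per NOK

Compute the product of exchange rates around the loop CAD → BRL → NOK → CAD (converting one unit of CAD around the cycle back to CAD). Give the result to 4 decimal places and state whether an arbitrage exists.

1.0000 (no arbitrage)

Around CAD → BRL → NOK → CAD: 1 ÷ 0.30034 ÷ 0.42136 × 0.12655 = 0.999990
Product ≈ 1 (deviation 0.001%, within rounding noise).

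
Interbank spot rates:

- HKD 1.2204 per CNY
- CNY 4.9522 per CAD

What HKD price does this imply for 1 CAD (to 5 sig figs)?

CAD/HKD = 6.0437

1 CAD × 4.9522 = 4.9522 CNY
4.9522 CNY × 1.2204 = 6.04366 HKD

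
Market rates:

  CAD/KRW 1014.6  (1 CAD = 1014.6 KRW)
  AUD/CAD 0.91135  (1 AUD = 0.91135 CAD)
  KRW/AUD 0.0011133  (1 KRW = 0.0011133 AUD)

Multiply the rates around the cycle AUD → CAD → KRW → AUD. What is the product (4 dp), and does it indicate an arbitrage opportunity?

Around AUD → CAD → KRW → AUD: 1 × 0.91135 × 1014.6 × 0.0011133 = 1.029419
Product > 1; profitable direction is AUD → CAD → KRW → AUD.

1.0294 (arbitrage exists)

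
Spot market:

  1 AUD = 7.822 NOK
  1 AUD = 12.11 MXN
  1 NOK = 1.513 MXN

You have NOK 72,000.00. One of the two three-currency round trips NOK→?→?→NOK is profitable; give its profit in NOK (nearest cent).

Profit: NOK 1,674.96

Profitable loop is NOK → AUD → MXN → NOK:
NOK 72,000.00 ÷ 7.822 = AUD 9,204.81
AUD 9,204.81 × 12.11 = MXN 111,470.21
MXN 111,470.21 ÷ 1.513 = NOK 73,674.96
Profit = NOK 73,674.96 − NOK 72,000.00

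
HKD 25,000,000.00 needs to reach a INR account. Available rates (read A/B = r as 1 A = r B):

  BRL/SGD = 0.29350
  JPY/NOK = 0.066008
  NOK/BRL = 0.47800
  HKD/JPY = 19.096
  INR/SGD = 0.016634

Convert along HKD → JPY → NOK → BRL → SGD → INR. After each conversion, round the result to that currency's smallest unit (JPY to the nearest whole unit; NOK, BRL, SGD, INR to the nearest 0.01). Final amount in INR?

HKD 25,000,000.00 × 19.096 = JPY 477,400,000
JPY 477,400,000 × 0.066008 = NOK 31,512,219.20
NOK 31,512,219.20 × 0.47800 = BRL 15,062,840.78
BRL 15,062,840.78 × 0.29350 = SGD 4,420,943.77
SGD 4,420,943.77 ÷ 0.016634 = INR 265,777,550.20

INR 265,777,550.20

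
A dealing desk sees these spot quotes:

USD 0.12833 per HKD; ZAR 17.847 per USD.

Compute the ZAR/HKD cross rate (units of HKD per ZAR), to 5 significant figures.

ZAR/HKD = 0.43662

1 ZAR ÷ 17.847 = 0.0560318 USD
0.0560318 USD ÷ 0.12833 = 0.436623 HKD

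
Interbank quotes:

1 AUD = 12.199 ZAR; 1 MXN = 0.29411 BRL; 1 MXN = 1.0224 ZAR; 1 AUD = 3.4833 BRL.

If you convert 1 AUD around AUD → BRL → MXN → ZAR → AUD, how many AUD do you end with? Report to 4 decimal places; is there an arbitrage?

0.9926 (arbitrage exists)

Around AUD → BRL → MXN → ZAR → AUD: 1 × 3.4833 ÷ 0.29411 × 1.0224 ÷ 12.199 = 0.992608
Product < 1; profitable direction is AUD → ZAR → MXN → BRL → AUD.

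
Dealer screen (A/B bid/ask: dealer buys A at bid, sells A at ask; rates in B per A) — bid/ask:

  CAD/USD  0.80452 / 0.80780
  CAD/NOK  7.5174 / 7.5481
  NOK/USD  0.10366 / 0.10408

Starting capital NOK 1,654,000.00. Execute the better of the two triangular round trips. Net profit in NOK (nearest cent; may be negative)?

Net profit: NOK 39,820.64

Best loop NOK → CAD → USD → NOK:
NOK 1,654,000.00 ÷ 7.5481 (buy CAD at ask) = CAD 219,127.99
CAD 219,127.99 × 0.80452 (sell CAD at bid) = USD 176,292.85
USD 176,292.85 ÷ 0.10408 (buy NOK at ask) = NOK 1,693,820.64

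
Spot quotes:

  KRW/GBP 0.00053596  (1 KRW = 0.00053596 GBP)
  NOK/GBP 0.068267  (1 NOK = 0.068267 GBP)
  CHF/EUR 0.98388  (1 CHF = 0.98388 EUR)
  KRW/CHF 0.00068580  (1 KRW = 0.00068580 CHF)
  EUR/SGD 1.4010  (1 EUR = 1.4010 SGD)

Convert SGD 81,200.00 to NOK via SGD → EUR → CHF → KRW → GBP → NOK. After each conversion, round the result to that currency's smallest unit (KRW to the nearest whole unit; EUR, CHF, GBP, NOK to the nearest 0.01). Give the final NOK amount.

SGD 81,200.00 ÷ 1.4010 = EUR 57,958.60
EUR 57,958.60 ÷ 0.98388 = CHF 58,908.20
CHF 58,908.20 ÷ 0.00068580 = KRW 85,897,055
KRW 85,897,055 × 0.00053596 = GBP 46,037.39
GBP 46,037.39 ÷ 0.068267 = NOK 674,372.54

NOK 674,372.54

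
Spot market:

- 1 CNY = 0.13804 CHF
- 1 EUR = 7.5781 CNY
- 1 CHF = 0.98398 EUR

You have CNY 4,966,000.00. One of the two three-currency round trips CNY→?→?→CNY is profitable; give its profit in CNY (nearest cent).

Profitable loop is CNY → CHF → EUR → CNY:
CNY 4,966,000.00 × 0.13804 = CHF 685,506.64
CHF 685,506.64 × 0.98398 = EUR 674,524.82
EUR 674,524.82 × 7.5781 = CNY 5,111,616.57
Profit = CNY 5,111,616.57 − CNY 4,966,000.00

Profit: CNY 145,616.57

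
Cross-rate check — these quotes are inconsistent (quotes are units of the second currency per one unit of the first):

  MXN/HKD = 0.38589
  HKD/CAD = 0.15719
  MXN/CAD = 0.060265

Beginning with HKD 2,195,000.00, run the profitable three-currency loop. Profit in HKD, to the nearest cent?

Profit: HKD 14,315.82

Profitable loop is HKD → CAD → MXN → HKD:
HKD 2,195,000.00 × 0.15719 = CAD 345,032.05
CAD 345,032.05 ÷ 0.060265 = MXN 5,725,247.66
MXN 5,725,247.66 × 0.38589 = HKD 2,209,315.82
Profit = HKD 2,209,315.82 − HKD 2,195,000.00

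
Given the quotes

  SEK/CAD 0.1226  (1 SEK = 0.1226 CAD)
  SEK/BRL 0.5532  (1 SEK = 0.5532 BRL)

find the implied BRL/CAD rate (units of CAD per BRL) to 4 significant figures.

1 BRL ÷ 0.5532 = 1.80766 SEK
1.80766 SEK × 0.1226 = 0.22162 CAD

BRL/CAD = 0.2216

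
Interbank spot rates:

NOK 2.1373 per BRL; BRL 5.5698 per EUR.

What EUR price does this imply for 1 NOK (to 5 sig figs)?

1 NOK ÷ 2.1373 = 0.46788 BRL
0.46788 BRL ÷ 5.5698 = 0.084003 EUR

NOK/EUR = 0.084003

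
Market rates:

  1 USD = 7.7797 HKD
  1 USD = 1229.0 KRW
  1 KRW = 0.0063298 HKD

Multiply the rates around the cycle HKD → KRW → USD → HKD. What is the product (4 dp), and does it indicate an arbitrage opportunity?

Around HKD → KRW → USD → HKD: 1 ÷ 0.0063298 ÷ 1229.0 × 7.7797 = 1.000048
Product ≈ 1 (deviation 0.005%, within rounding noise).

1.0000 (no arbitrage)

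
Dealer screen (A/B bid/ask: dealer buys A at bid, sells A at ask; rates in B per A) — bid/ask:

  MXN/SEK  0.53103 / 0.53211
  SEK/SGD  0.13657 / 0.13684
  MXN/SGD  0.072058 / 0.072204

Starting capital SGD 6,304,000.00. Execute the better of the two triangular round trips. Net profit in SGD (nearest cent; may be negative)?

Net profit: SGD 27,830.98

Best loop SGD → MXN → SEK → SGD:
SGD 6,304,000.00 ÷ 0.072204 (buy MXN at ask) = MXN 87,308,182.37
MXN 87,308,182.37 × 0.53103 (sell MXN at bid) = SEK 46,363,264.09
SEK 46,363,264.09 × 0.13657 (sell SEK at bid) = SGD 6,331,830.98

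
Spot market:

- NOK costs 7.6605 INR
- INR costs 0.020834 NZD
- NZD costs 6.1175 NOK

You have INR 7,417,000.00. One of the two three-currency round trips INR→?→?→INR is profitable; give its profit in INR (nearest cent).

Profit: INR 179,692.10

Profitable loop is INR → NOK → NZD → INR:
INR 7,417,000.00 ÷ 7.6605 = NOK 968,213.56
NOK 968,213.56 ÷ 6.1175 = NZD 158,269.48
NZD 158,269.48 ÷ 0.020834 = INR 7,596,692.10
Profit = INR 7,596,692.10 − INR 7,417,000.00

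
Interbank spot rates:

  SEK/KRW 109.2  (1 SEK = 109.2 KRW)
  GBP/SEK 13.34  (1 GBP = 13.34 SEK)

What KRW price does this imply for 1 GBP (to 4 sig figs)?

1 GBP × 13.34 = 13.34 SEK
13.34 SEK × 109.2 = 1456.73 KRW

GBP/KRW = 1457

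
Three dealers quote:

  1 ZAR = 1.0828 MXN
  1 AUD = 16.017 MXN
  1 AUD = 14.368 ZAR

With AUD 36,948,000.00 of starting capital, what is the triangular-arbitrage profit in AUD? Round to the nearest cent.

Profitable loop is AUD → MXN → ZAR → AUD:
AUD 36,948,000.00 × 16.017 = MXN 591,796,116.00
MXN 591,796,116.00 ÷ 1.0828 = ZAR 546,542,404.88
ZAR 546,542,404.88 ÷ 14.368 = AUD 38,038,864.48
Profit = AUD 38,038,864.48 − AUD 36,948,000.00

Profit: AUD 1,090,864.48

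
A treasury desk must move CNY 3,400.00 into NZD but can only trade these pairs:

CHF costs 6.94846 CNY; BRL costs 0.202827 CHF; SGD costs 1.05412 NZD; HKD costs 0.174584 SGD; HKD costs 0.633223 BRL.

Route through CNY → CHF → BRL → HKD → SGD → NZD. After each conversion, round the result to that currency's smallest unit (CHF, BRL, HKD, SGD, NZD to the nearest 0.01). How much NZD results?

NZD 701.14

CNY 3,400.00 ÷ 6.94846 = CHF 489.32
CHF 489.32 ÷ 0.202827 = BRL 2,412.50
BRL 2,412.50 ÷ 0.633223 = HKD 3,809.87
HKD 3,809.87 × 0.174584 = SGD 665.14
SGD 665.14 × 1.05412 = NZD 701.14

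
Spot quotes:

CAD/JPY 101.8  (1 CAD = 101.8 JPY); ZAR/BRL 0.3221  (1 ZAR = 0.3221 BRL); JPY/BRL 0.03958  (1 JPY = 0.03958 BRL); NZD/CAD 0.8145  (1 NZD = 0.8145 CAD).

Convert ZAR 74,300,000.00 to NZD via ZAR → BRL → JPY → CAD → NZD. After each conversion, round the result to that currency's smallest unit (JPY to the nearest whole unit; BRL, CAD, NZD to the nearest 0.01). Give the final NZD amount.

ZAR 74,300,000.00 × 0.3221 = BRL 23,932,030.00
BRL 23,932,030.00 ÷ 0.03958 = JPY 604,649,570
JPY 604,649,570 ÷ 101.8 = CAD 5,939,583.20
CAD 5,939,583.20 ÷ 0.8145 = NZD 7,292,305.95

NZD 7,292,305.95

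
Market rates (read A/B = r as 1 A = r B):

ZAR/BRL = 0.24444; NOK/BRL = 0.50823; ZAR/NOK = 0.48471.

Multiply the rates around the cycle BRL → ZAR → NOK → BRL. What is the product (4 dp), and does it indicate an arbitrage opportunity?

1.0078 (arbitrage exists)

Around BRL → ZAR → NOK → BRL: 1 ÷ 0.24444 × 0.48471 × 0.50823 = 1.007790
Product > 1; profitable direction is BRL → ZAR → NOK → BRL.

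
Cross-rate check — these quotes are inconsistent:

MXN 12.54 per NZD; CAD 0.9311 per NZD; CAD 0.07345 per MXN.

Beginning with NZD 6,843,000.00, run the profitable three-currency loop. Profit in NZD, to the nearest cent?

Profit: NZD 74,569.48

Profitable loop is NZD → CAD → MXN → NZD:
NZD 6,843,000.00 × 0.9311 = CAD 6,371,517.30
CAD 6,371,517.30 ÷ 0.07345 = MXN 86,746,321.31
MXN 86,746,321.31 ÷ 12.54 = NZD 6,917,569.48
Profit = NZD 6,917,569.48 − NZD 6,843,000.00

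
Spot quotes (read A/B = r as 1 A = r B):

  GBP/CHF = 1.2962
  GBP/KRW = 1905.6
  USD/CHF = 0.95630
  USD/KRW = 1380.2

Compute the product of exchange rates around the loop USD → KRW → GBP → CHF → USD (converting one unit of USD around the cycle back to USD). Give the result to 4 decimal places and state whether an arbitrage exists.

0.9817 (arbitrage exists)

Around USD → KRW → GBP → CHF → USD: 1 × 1380.2 ÷ 1905.6 × 1.2962 ÷ 0.95630 = 0.981721
Product < 1; profitable direction is USD → CHF → GBP → KRW → USD.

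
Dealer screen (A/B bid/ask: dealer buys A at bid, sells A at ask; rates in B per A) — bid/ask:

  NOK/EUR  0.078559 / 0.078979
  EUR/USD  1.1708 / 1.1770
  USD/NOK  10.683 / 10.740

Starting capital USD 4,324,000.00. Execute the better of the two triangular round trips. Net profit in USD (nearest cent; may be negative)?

Best loop USD → EUR → NOK → USD:
USD 4,324,000.00 ÷ 1.1770 (buy EUR at ask) = EUR 3,673,746.81
EUR 3,673,746.81 ÷ 0.078979 (buy NOK at ask) = NOK 46,515,489.10
NOK 46,515,489.10 ÷ 10.740 (buy USD at ask) = USD 4,331,051.13

Net profit: USD 7,051.13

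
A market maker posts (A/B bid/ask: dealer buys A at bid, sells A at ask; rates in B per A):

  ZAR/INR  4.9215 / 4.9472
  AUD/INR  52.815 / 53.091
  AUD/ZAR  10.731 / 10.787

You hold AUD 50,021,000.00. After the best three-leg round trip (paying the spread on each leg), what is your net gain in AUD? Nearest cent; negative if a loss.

Best loop AUD → ZAR → INR → AUD:
AUD 50,021,000.00 × 10.731 (sell AUD at bid) = ZAR 536,775,351.00
ZAR 536,775,351.00 × 4.9215 (sell ZAR at bid) = INR 2,641,739,889.95
INR 2,641,739,889.95 ÷ 53.091 (buy AUD at ask) = AUD 49,758,714.09

Net result: AUD -262,285.91 (no profitable arbitrage after spreads)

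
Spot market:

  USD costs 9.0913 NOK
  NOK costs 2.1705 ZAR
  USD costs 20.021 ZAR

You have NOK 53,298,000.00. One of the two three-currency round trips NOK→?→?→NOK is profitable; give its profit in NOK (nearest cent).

Profit: NOK 778,789.36

Profitable loop is NOK → USD → ZAR → NOK:
NOK 53,298,000.00 ÷ 9.0913 = USD 5,862,527.91
USD 5,862,527.91 × 20.021 = ZAR 117,373,671.31
ZAR 117,373,671.31 ÷ 2.1705 = NOK 54,076,789.36
Profit = NOK 54,076,789.36 − NOK 53,298,000.00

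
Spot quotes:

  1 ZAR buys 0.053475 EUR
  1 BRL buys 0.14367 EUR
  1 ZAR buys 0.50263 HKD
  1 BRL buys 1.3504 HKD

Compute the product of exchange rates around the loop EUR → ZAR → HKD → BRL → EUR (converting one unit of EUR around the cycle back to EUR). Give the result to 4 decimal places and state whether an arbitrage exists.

1.0000 (no arbitrage)

Around EUR → ZAR → HKD → BRL → EUR: 1 ÷ 0.053475 × 0.50263 ÷ 1.3504 × 0.14367 = 1.000003
Product ≈ 1 (deviation 0.000%, within rounding noise).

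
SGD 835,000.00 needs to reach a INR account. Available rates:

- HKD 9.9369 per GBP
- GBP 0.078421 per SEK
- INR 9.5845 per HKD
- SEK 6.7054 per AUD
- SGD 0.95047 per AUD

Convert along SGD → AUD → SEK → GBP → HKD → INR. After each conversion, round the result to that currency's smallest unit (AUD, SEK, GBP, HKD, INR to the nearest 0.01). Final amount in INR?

SGD 835,000.00 ÷ 0.95047 = AUD 878,512.74
AUD 878,512.74 × 6.7054 = SEK 5,890,779.33
SEK 5,890,779.33 × 0.078421 = GBP 461,960.81
GBP 461,960.81 × 9.9369 = HKD 4,590,458.37
HKD 4,590,458.37 × 9.5845 = INR 43,997,248.25

INR 43,997,248.25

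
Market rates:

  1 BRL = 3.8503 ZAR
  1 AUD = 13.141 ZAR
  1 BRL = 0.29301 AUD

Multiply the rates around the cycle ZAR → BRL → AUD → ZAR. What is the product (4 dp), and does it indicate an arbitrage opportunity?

1.0000 (no arbitrage)

Around ZAR → BRL → AUD → ZAR: 1 ÷ 3.8503 × 0.29301 × 13.141 = 1.000038
Product ≈ 1 (deviation 0.004%, within rounding noise).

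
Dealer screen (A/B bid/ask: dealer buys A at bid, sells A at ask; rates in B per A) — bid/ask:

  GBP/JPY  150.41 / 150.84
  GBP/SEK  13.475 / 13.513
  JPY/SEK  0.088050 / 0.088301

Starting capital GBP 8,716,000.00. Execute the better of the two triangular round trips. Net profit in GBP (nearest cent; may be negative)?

Net profit: GBP 101,873.21

Best loop GBP → SEK → JPY → GBP:
GBP 8,716,000.00 × 13.475 (sell GBP at bid) = SEK 117,448,100.00
SEK 117,448,100.00 ÷ 0.088301 (buy JPY at ask) = JPY 1,330,087,994
JPY 1,330,087,994 ÷ 150.84 (buy GBP at ask) = GBP 8,817,873.21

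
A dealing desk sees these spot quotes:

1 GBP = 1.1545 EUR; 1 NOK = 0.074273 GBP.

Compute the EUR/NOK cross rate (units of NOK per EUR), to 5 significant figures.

EUR/NOK = 11.662

1 EUR ÷ 1.1545 = 0.866176 GBP
0.866176 GBP ÷ 0.074273 = 11.6621 NOK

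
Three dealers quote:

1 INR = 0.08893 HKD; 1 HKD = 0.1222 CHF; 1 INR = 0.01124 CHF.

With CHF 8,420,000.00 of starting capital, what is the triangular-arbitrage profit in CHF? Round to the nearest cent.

Profitable loop is CHF → HKD → INR → CHF:
CHF 8,420,000.00 ÷ 0.1222 = HKD 68,903,436.99
HKD 68,903,436.99 ÷ 0.08893 = INR 774,805,318.66
INR 774,805,318.66 × 0.01124 = CHF 8,708,811.78
Profit = CHF 8,708,811.78 − CHF 8,420,000.00

Profit: CHF 288,811.78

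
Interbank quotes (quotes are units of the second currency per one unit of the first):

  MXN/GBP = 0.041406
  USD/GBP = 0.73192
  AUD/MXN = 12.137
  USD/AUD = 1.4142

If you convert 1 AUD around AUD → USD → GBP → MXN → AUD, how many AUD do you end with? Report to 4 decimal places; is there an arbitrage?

Around AUD → USD → GBP → MXN → AUD: 1 ÷ 1.4142 × 0.73192 ÷ 0.041406 ÷ 12.137 = 1.029860
Product > 1; profitable direction is AUD → USD → GBP → MXN → AUD.

1.0299 (arbitrage exists)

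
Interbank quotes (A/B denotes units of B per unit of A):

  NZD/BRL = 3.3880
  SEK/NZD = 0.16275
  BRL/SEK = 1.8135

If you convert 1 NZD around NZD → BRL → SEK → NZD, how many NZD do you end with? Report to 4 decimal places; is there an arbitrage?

Around NZD → BRL → SEK → NZD: 1 × 3.3880 × 1.8135 × 0.16275 = 0.999958
Product ≈ 1 (deviation 0.004%, within rounding noise).

1.0000 (no arbitrage)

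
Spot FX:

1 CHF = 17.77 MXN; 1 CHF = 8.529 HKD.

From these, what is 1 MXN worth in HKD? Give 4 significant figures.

MXN/HKD = 0.4800

1 MXN ÷ 17.77 = 0.0562746 CHF
0.0562746 CHF × 8.529 = 0.479966 HKD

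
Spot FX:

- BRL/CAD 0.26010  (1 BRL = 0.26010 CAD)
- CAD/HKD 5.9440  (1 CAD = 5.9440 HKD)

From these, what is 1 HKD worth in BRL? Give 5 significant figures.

HKD/BRL = 0.64682

1 HKD ÷ 5.9440 = 0.168237 CAD
0.168237 CAD ÷ 0.26010 = 0.646816 BRL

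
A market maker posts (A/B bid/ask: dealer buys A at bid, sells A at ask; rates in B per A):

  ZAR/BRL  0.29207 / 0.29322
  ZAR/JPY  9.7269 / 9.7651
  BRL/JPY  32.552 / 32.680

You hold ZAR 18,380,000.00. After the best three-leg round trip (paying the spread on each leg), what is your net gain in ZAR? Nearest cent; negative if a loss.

Net profit: ZAR 277,107.80

Best loop ZAR → JPY → BRL → ZAR:
ZAR 18,380,000.00 × 9.7269 (sell ZAR at bid) = JPY 178,780,422
JPY 178,780,422 ÷ 32.680 (buy BRL at ask) = BRL 5,470,637.15
BRL 5,470,637.15 ÷ 0.29322 (buy ZAR at ask) = ZAR 18,657,107.80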